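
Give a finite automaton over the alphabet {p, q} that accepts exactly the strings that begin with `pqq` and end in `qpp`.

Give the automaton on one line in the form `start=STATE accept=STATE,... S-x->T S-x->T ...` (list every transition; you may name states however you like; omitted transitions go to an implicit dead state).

Run two small machines in parallel and take their product. One (5 states) tracks whether the input so far still matches the prefix `pqq`; the other (4 states) tracks how much of the suffix `qpp` has currently been matched. Each combined state is a pair, one component from each; accept when both components accept. Equivalent product states are then merged.
        p   q  
>  s0   s1  s2 
   s1   s2  s3 
   s2   s2  s2 
   s3   s2  s4 
   s4   s5  s4 
   s5   s6  s4 
 * s6   s7  s4 
   s7   s7  s4 
(> = start, * = accepting)

start=s0 accept=s6 s0-p->s1 s0-q->s2 s1-p->s2 s1-q->s3 s2-p->s2 s2-q->s2 s3-p->s2 s3-q->s4 s4-p->s5 s4-q->s4 s5-p->s6 s5-q->s4 s6-p->s7 s6-q->s4 s7-p->s7 s7-q->s4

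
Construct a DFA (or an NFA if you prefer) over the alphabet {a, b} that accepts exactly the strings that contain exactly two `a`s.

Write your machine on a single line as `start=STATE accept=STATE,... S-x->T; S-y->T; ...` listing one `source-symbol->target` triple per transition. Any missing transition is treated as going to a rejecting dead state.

start=q0; accept=q2; q0-a->q1; q0-b->q0; q1-a->q2; q1-b->q1; q2-a->q3; q2-b->q2; q3-a->q3; q3-b->q3

Count `a`s, saturating at 3: states q0 through q2 mean 0 through 2 `a`s seen; q3 means more than 2. Each `a` increments (capped at q3); other symbols loop. Accept from {q2}.
A 4-state machine:
        a   b  
>  q0   q1  q0 
   q1   q2  q1 
 * q2   q3  q2 
   q3   q3  q3 
(> = start, * = accepting)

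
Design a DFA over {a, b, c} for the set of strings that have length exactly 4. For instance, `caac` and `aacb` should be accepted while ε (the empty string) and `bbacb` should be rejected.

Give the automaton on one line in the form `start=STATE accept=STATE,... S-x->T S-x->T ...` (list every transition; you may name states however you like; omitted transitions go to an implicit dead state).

Count input length up to 5: every symbol moves from q0 toward q5, which means 'more than 4' and absorbs. Accept from {q4}.
A 6-state machine:
        a   b   c  
>  q0   q1  q1  q1 
   q1   q2  q2  q2 
   q2   q3  q3  q3 
   q3   q4  q4  q4 
 * q4   q5  q5  q5 
   q5   q5  q5  q5 
(> = start, * = accepting)

start=q0 accept=q4 q0-a->q1 q0-b->q1 q0-c->q1 q1-a->q2 q1-b->q2 q1-c->q2 q2-a->q3 q2-b->q3 q2-c->q3 q3-a->q4 q3-b->q4 q3-c->q4 q4-a->q5 q4-b->q5 q4-c->q5 q5-a->q5 q5-b->q5 q5-c->q5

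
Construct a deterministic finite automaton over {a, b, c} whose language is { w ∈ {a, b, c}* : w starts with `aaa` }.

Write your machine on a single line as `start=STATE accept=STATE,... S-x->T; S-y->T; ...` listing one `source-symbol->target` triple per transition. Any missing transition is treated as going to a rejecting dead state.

start=q0; accept=q3; q0-a->q1; q0-b->q4; q0-c->q4; q1-a->q2; q1-b->q4; q1-c->q4; q2-a->q3; q2-b->q4; q2-c->q4; q3-a->q3; q3-b->q3; q3-c->q3; q4-a->q4; q4-b->q4; q4-c->q4

Walk along `aaa` while the input agrees: from q0 take `a` to q1, and so on. Any deviation drops to the rejecting sink q4. Once q3 is reached the prefix is confirmed and every continuation is accepted.
5 states suffice.
        a   b   c  
>  q0   q1  q4  q4 
   q1   q2  q4  q4 
   q2   q3  q4  q4 
 * q3   q3  q3  q3 
   q4   q4  q4  q4 
(> = start, * = accepting)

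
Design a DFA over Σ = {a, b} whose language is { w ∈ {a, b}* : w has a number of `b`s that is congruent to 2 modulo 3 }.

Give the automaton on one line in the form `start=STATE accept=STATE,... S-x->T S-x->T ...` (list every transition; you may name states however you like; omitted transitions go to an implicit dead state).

start=q0 accept=q2 q0-a->q0 q0-b->q1 q1-a->q1 q1-b->q2 q2-a->q2 q2-b->q0

Keep the running count of `b`s modulo 3: each `b` advances along the cycle q0 → q1 → q2 → q0 while other symbols loop. Accept at q2.
With 3 states:
        a   b  
>  q0   q0  q1 
   q1   q1  q2 
 * q2   q2  q0 
(> = start, * = accepting)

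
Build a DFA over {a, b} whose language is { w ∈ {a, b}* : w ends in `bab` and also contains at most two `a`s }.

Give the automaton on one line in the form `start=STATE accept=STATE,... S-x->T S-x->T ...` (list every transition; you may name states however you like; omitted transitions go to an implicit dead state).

start=s0 accept=s7,s8 s0-a->s1 s0-b->s2 s1-a->s3 s1-b->s4 s2-a->s5 s2-b->s2 s3-a->s3 s3-b->s3 s4-a->s6 s4-b->s4 s5-a->s3 s5-b->s7 s6-a->s3 s6-b->s8 s7-a->s6 s7-b->s4 s8-a->s3 s8-b->s3

Run two small machines in parallel and take their product. The first has 4 states tracking how much of the suffix `bab` has currently been matched; the second has 4 states tracking the count of `a`s, saturating at 3. A product state is a pair (one from each), accepting exactly when both do. Minimizing collapses redundant product states.
        a   b  
>  s0   s1  s2 
   s1   s3  s4 
   s2   s5  s2 
   s3   s3  s3 
   s4   s6  s4 
   s5   s3  s7 
   s6   s3  s8 
 * s7   s6  s4 
 * s8   s3  s3 
(> = start, * = accepting)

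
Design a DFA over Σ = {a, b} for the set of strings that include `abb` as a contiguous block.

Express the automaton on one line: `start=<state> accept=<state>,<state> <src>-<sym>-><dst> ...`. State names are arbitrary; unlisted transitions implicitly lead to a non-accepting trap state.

Track how much of `abb` has been matched so far: state S0 is no progress, S3 is the absorbing accept state reached once `abb` has occurred. Intermediate states record partial matches; on a mismatch, fall back to the longest reusable overlap.
        a   b  
>  S0   S1  S0 
   S1   S1  S2 
   S2   S1  S3 
 * S3   S3  S3 
(> = start, * = accepting)

start=S0 accept=S3 S0-a->S1 S0-b->S0 S1-a->S1 S1-b->S2 S2-a->S1 S2-b->S3 S3-a->S3 S3-b->S3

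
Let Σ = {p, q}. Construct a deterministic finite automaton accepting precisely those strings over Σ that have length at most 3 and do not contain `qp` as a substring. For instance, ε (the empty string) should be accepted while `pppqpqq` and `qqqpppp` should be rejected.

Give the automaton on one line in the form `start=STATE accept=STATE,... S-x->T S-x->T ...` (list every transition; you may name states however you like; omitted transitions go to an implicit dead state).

start=S0 accept=S0,S1,S2,S3,S4,S6 S0-p->S1 S0-q->S2 S1-p->S3 S1-q->S4 S2-p->S5 S2-q->S4 S3-p->S6 S3-q->S6 S4-p->S5 S4-q->S6 S5-p->S5 S5-q->S5 S6-p->S5 S6-q->S5

Handle the two conditions separately and then intersect. The first has 5 states tracking the input length, saturating at 4; the second has 3 states tracking partial matches of the forbidden pattern `qp`. A product state is a pair (one from each), accepting exactly when both do. After merging equivalent states the machine shrinks.
7 states suffice.
        p   q  
>* S0   S1  S2 
 * S1   S3  S4 
 * S2   S5  S4 
 * S3   S6  S6 
 * S4   S5  S6 
   S5   S5  S5 
 * S6   S5  S5 
(> = start, * = accepting)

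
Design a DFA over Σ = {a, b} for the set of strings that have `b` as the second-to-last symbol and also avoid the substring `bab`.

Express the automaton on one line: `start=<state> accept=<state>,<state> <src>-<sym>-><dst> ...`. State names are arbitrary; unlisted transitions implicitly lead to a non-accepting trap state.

Handle the two conditions separately and then intersect. The first has 7 states tracking the last 2 symbols read; the second has 4 states tracking partial matches of the forbidden pattern `bab`. A product state is a pair (one from each), accepting exactly when both do.
          a    b  
>  s0     s1   s2 
   s1     s3   s4 
   s2     s5   s6 
   s3     s3   s4 
   s4     s5   s6 
 * s5     s3   s7 
 * s6     s5   s6 
   s7     s8   s9 
   s8    s10   s7 
   s9     s8   s9 
   s10   s10   s7 
(> = start, * = accepting)

start=s0 accept=s5,s6 s0-a->s1 s0-b->s2 s1-a->s3 s1-b->s4 s2-a->s5 s2-b->s6 s3-a->s3 s3-b->s4 s4-a->s5 s4-b->s6 s5-a->s3 s5-b->s7 s6-a->s5 s6-b->s6 s7-a->s8 s7-b->s9 s8-a->s10 s8-b->s7 s9-a->s8 s9-b->s9 s10-a->s10 s10-b->s7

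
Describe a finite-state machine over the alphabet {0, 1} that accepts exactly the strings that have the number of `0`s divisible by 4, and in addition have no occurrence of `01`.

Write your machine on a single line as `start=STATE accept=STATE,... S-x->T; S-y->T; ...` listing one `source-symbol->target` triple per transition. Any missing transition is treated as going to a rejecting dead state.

Handle the two conditions separately and then intersect. One (4 states) tracks the count of `0`s modulo 4; the other (3 states) tracks partial matches of the forbidden pattern `01`. Each combined state is a pair, one component from each; accept when both components accept. After merging equivalent states the machine shrinks.
With 6 states:
        0   1  
>* q0   q1  q0 
   q1   q2  q3 
   q2   q4  q3 
   q3   q3  q3 
   q4   q5  q3 
 * q5   q1  q3 
(> = start, * = accepting)

start=q0; accept=q0,q5; q0-0->q1; q0-1->q0; q1-0->q2; q1-1->q3; q2-0->q4; q2-1->q3; q3-0->q3; q3-1->q3; q4-0->q5; q4-1->q3; q5-0->q1; q5-1->q3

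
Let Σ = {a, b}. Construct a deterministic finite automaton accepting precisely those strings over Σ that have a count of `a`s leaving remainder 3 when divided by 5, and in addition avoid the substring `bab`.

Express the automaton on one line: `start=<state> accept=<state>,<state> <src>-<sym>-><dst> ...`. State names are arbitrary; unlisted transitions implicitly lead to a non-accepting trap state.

Handle the two conditions separately and then intersect. One (5 states) tracks the count of `a`s modulo 5; the other (4 states) tracks partial matches of the forbidden pattern `bab`. Each combined state is a pair, one component from each; accept when both components accept. Equivalent product states are then merged.
A 16-state machine:
          a    b  
>  q0     q1   q2 
   q1     q3   q4 
   q2     q5   q2 
   q3     q6   q7 
   q4     q8   q4 
   q5     q3   q9 
 * q6    q10  q11 
   q7    q12   q7 
   q8     q6   q9 
   q9     q9   q9 
   q10    q0  q13 
 * q11   q14  q11 
 * q12   q10   q9 
   q13   q15  q13 
   q14    q0   q9 
   q15    q1   q9 
(> = start, * = accepting)

start=q0 accept=q6,q11,q12 q0-a->q1 q0-b->q2 q1-a->q3 q1-b->q4 q2-a->q5 q2-b->q2 q3-a->q6 q3-b->q7 q4-a->q8 q4-b->q4 q5-a->q3 q5-b->q9 q6-a->q10 q6-b->q11 q7-a->q12 q7-b->q7 q8-a->q6 q8-b->q9 q9-a->q9 q9-b->q9 q10-a->q0 q10-b->q13 q11-a->q14 q11-b->q11 q12-a->q10 q12-b->q9 q13-a->q15 q13-b->q13 q14-a->q0 q14-b->q9 q15-a->q1 q15-b->q9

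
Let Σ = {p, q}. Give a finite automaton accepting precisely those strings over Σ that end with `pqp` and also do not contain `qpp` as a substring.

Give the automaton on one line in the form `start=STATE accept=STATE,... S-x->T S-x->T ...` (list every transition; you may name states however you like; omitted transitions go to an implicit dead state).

start=S0 accept=S5 S0-p->S1 S0-q->S2 S1-p->S1 S1-q->S3 S2-p->S4 S2-q->S2 S3-p->S5 S3-q->S2 S4-p->S6 S4-q->S3 S5-p->S6 S5-q->S3 S6-p->S6 S6-q->S7 S7-p->S8 S7-q->S9 S8-p->S6 S8-q->S7 S9-p->S6 S9-q->S9

Run two small machines in parallel and take their product. The first has 4 states tracking how much of the suffix `pqp` has currently been matched; the second has 4 states tracking partial matches of the forbidden pattern `qpp`. A product state is a pair (one from each), accepting exactly when both do.
        p   q  
>  S0   S1  S2 
   S1   S1  S3 
   S2   S4  S2 
   S3   S5  S2 
   S4   S6  S3 
 * S5   S6  S3 
   S6   S6  S7 
   S7   S8  S9 
   S8   S6  S7 
   S9   S6  S9 
(> = start, * = accepting)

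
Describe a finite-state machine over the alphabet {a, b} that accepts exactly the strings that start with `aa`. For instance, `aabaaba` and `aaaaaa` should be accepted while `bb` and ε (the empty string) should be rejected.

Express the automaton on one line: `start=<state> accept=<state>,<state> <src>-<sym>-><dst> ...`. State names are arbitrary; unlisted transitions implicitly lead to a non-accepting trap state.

start=s0 accept=s2 s0-a->s1 s0-b->s3 s1-a->s2 s1-b->s3 s2-a->s2 s2-b->s2 s3-a->s3 s3-b->s3

Check the first 2 symbols one by one: s0 through s1 record how many have matched `aa` so far; any wrong symbol goes to the dead state s3. After all 2 match we enter the accepting sink s2.
With 4 states:
        a   b  
>  s0   s1  s3 
   s1   s2  s3 
 * s2   s2  s2 
   s3   s3  s3 
(> = start, * = accepting)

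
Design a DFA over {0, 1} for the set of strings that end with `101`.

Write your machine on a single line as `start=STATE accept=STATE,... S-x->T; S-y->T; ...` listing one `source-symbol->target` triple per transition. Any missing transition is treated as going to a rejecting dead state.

Remember how much of `101` the current input suffix matches. State A means no match yet; B means the last symbol is `1`; C means the last 2 symbols are `10`; D means the last 3 symbols are `101`. Only D accepts. On a mismatch, fall back to the longest proper suffix that is still a prefix of `101`.
A 4-state machine:
       0  1 
>  A   A  B 
   B   C  B 
   C   A  D 
 * D   C  B 
(> = start, * = accepting)

start=A; accept=D; A-0->A; A-1->B; B-0->C; B-1->B; C-0->A; C-1->D; D-0->C; D-1->B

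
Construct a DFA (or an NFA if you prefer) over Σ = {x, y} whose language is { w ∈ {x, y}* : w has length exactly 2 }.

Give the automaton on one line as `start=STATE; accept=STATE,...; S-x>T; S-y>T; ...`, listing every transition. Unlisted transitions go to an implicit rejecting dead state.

We only need to distinguish lengths 0, 1, …, 2, and '>2'. Chain q0 → q1 → q2 → q3 on every symbol, with q3 looping. Accepting states: {q2}.
        x   y  
>  q0   q1  q1 
   q1   q2  q2 
 * q2   q3  q3 
   q3   q3  q3 
(> = start, * = accepting)

start=q0; accept=q2; q0-x>q1; q0-y>q1; q1-x>q2; q1-y>q2; q2-x>q3; q2-y>q3; q3-x>q3; q3-y>q3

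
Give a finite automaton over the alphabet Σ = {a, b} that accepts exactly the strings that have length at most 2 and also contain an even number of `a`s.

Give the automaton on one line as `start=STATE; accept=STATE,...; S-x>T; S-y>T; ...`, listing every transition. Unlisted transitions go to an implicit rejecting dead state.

start=q0; accept=q0,q2,q3; q0-a>q1; q0-b>q2; q1-a>q3; q1-b>q4; q2-a>q4; q2-b>q3; q3-a>q5; q3-b>q6; q4-a>q6; q4-b>q5; q5-a>q6; q5-b>q5; q6-a>q5; q6-b>q6

Run two small machines in parallel and take their product. The first has 4 states tracking the input length, saturating at 3; the second has 2 states tracking the count of `a`s modulo 2. A product state is a pair (one from each), accepting exactly when both do.
A 7-state machine:
        a   b  
>* q0   q1  q2 
   q1   q3  q4 
 * q2   q4  q3 
 * q3   q5  q6 
   q4   q6  q5 
   q5   q6  q5 
   q6   q5  q6 
(> = start, * = accepting)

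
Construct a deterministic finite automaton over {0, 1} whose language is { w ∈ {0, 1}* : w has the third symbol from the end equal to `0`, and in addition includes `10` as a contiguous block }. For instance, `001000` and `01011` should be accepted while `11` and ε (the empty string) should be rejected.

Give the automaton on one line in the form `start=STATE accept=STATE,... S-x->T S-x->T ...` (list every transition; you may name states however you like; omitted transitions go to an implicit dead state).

Run two small machines in parallel and take their product. One (15 states) tracks the last 3 symbols read; the other (3 states) tracks whether and how much of `10` has been seen. Each combined state is a pair, one component from each; accept when both components accept. Minimizing collapses redundant product states.
With 11 states:
       0  1 
>  A   B  C 
   B   B  D 
   C   E  C 
   D   F  C 
   E   G  H 
 * F   G  H 
   G   I  J 
   H   F  K 
 * I   I  J 
 * J   F  K 
 * K   E  C 
(> = start, * = accepting)

start=A accept=F,I,J,K A-0->B A-1->C B-0->B B-1->D C-0->E C-1->C D-0->F D-1->C E-0->G E-1->H F-0->G F-1->H G-0->I G-1->J H-0->F H-1->K I-0->I I-1->J J-0->F J-1->K K-0->E K-1->C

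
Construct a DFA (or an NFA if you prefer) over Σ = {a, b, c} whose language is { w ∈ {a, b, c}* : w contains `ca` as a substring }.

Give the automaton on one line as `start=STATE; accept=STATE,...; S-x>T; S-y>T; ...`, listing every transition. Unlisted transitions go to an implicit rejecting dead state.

Track how much of `ca` has been matched so far: state q0 is no progress, q2 is the absorbing accept state reached once `ca` has occurred. Intermediate states record partial matches; on a mismatch, fall back to the longest reusable overlap.
With 3 states:
        a   b   c  
>  q0   q0  q0  q1 
   q1   q2  q0  q1 
 * q2   q2  q2  q2 
(> = start, * = accepting)

start=q0; accept=q2; q0-a>q0; q0-b>q0; q0-c>q1; q1-a>q2; q1-b>q0; q1-c>q1; q2-a>q2; q2-b>q2; q2-c>q2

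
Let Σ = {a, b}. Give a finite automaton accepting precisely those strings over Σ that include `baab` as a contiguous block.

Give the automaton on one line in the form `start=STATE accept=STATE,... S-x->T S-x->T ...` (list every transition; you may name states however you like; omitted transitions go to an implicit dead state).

Track how much of `baab` has been matched so far: state q0 is no progress, q4 is the absorbing accept state reached once `baab` has occurred. Intermediate states record partial matches; on a mismatch, fall back to the longest reusable overlap.
5 states suffice.
        a   b  
>  q0   q0  q1 
   q1   q2  q1 
   q2   q3  q1 
   q3   q0  q4 
 * q4   q4  q4 
(> = start, * = accepting)

start=q0 accept=q4 q0-a->q0 q0-b->q1 q1-a->q2 q1-b->q1 q2-a->q3 q2-b->q1 q3-a->q0 q3-b->q4 q4-a->q4 q4-b->q4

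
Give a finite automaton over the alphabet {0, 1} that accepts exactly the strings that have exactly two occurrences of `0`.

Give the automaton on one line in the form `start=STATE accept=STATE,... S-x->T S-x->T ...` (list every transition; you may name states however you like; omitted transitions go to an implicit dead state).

Only the number of `0`s matters, and only up to 3. Make a chain S0 → S1 → S2 → S3 advanced by each `0` (with S3 absorbing); every other symbol self-loops. The accepting set is {S2}.
        0   1  
>  S0   S1  S0 
   S1   S2  S1 
 * S2   S3  S2 
   S3   S3  S3 
(> = start, * = accepting)

start=S0 accept=S2 S0-0->S1 S0-1->S0 S1-0->S2 S1-1->S1 S2-0->S3 S2-1->S2 S3-0->S3 S3-1->S3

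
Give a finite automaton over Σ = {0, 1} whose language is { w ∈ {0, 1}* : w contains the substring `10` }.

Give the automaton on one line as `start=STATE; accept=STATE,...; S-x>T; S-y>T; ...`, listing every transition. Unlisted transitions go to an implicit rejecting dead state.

start=s0; accept=s2; s0-0>s0; s0-1>s1; s1-0>s2; s1-1>s1; s2-0>s2; s2-1>s2

States s0..s1 record the length of the longest prefix of `10` that matches the current input suffix. Reaching s2 means `10` has been seen, and we stay there forever. Accept from s2.
        0   1  
>  s0   s0  s1 
   s1   s2  s1 
 * s2   s2  s2 
(> = start, * = accepting)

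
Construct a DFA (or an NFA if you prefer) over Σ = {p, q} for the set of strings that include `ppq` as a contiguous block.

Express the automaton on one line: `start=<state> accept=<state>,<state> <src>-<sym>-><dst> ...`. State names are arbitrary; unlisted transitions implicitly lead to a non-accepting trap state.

start=s0 accept=s3 s0-p->s1 s0-q->s0 s1-p->s2 s1-q->s0 s2-p->s2 s2-q->s3 s3-p->s3 s3-q->s3

Track how much of `ppq` has been matched so far: state s0 is no progress, s3 is the absorbing accept state reached once `ppq` has occurred. Intermediate states record partial matches; on a mismatch, fall back to the longest reusable overlap.
4 states suffice.
        p   q  
>  s0   s1  s0 
   s1   s2  s0 
   s2   s2  s3 
 * s3   s3  s3 
(> = start, * = accepting)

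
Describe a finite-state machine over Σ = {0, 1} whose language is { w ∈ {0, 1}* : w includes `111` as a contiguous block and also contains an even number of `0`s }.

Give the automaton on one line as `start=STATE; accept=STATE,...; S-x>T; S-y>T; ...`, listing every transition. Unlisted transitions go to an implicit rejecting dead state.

Build one automaton per condition and run them in lockstep. The first has 4 states tracking whether and how much of `111` has been seen; the second has 2 states tracking the count of `0`s modulo 2. A product state is a pair (one from each), accepting exactly when both do.
An 8-state machine:
        0   1  
>  q0   q1  q2 
   q1   q0  q3 
   q2   q1  q4 
   q3   q0  q5 
   q4   q1  q6 
   q5   q0  q7 
 * q6   q7  q6 
   q7   q6  q7 
(> = start, * = accepting)

start=q0; accept=q6; q0-0>q1; q0-1>q2; q1-0>q0; q1-1>q3; q2-0>q1; q2-1>q4; q3-0>q0; q3-1>q5; q4-0>q1; q4-1>q6; q5-0>q0; q5-1>q7; q6-0>q7; q6-1>q6; q7-0>q6; q7-1>q7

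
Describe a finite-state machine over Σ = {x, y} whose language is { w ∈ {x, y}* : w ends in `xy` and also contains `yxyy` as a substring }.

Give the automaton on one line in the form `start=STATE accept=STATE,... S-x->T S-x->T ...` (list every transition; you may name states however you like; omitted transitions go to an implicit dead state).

Handle the two conditions separately and then intersect. One (3 states) tracks how much of the suffix `xy` has currently been matched; the other (5 states) tracks whether and how much of `yxyy` has been seen. Each combined state is a pair, one component from each; accept when both components accept. Equivalent product states are then merged.
7 states suffice.
        x   y  
>  q0   q0  q1 
   q1   q2  q1 
   q2   q0  q3 
   q3   q2  q4 
   q4   q5  q4 
   q5   q5  q6 
 * q6   q5  q4 
(> = start, * = accepting)

start=q0 accept=q6 q0-x->q0 q0-y->q1 q1-x->q2 q1-y->q1 q2-x->q0 q2-y->q3 q3-x->q2 q3-y->q4 q4-x->q5 q4-y->q4 q5-x->q5 q5-y->q6 q6-x->q5 q6-y->q4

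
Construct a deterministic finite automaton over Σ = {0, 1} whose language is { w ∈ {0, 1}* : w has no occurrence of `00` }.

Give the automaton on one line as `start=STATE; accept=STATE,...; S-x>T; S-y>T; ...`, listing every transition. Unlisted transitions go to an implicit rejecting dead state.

This is the complement of 'contains `00`'. Use the same substring-matching states — s0 through s2 holding how much of `00` has just been matched — but flip the accepting set: everything except the trap s2 accepts.
With 3 states:
        0   1  
>* s0   s1  s0 
 * s1   s2  s0 
   s2   s2  s2 
(> = start, * = accepting)

start=s0; accept=s0,s1; s0-0>s1; s0-1>s0; s1-0>s2; s1-1>s0; s2-0>s2; s2-1>s2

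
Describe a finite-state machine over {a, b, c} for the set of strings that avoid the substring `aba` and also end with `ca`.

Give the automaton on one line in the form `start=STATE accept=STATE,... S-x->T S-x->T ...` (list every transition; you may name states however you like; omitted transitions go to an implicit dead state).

Handle the two conditions separately and then intersect. The first has 4 states tracking partial matches of the forbidden pattern `aba`; the second has 3 states tracking how much of the suffix `ca` has currently been matched. A product state is a pair (one from each), accepting exactly when both do. After merging equivalent states the machine shrinks.
        a   b   c  
>  q0   q1  q0  q2 
   q1   q1  q3  q2 
   q2   q4  q0  q2 
   q3   q5  q0  q2 
 * q4   q1  q3  q2 
   q5   q5  q5  q5 
(> = start, * = accepting)

start=q0 accept=q4 q0-a->q1 q0-b->q0 q0-c->q2 q1-a->q1 q1-b->q3 q1-c->q2 q2-a->q4 q2-b->q0 q2-c->q2 q3-a->q5 q3-b->q0 q3-c->q2 q4-a->q1 q4-b->q3 q4-c->q2 q5-a->q5 q5-b->q5 q5-c->q5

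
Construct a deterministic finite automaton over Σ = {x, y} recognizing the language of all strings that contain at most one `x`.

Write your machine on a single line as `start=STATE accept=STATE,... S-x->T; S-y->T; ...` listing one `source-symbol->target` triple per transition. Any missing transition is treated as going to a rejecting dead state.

Count `x`s, saturating at 2: state q0 means no `x` yet, q1 means one `x` seen, q2 means more than one. Each `x` increments (capped at q2); other symbols loop. Accept from {q0, q1}.
With 3 states:
        x   y  
>* q0   q1  q0 
 * q1   q2  q1 
   q2   q2  q2 
(> = start, * = accepting)

start=q0; accept=q0,q1; q0-x->q1; q0-y->q0; q1-x->q2; q1-y->q1; q2-x->q2; q2-y->q2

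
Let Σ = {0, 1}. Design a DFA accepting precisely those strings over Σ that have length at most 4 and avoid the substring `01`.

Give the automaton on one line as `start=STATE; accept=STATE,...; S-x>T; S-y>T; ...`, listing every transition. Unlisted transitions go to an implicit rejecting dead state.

Handle the two conditions separately and then intersect. The first has 6 states tracking the input length, saturating at 5; the second has 3 states tracking partial matches of the forbidden pattern `01`. A product state is a pair (one from each), accepting exactly when both do.
A 15-state machine:
          0    1  
>* S0     S1   S2 
 * S1     S3   S4 
 * S2     S3   S5 
 * S3     S6   S7 
   S4     S7   S7 
 * S5     S6   S8 
 * S6     S9  S10 
   S7    S10  S10 
 * S8     S9  S11 
 * S9    S12  S13 
   S10   S13  S13 
 * S11   S12  S14 
   S12   S12  S13 
   S13   S13  S13 
   S14   S12  S14 
(> = start, * = accepting)

start=S0; accept=S0,S1,S2,S3,S5,S6,S8,S9,S11; S0-0>S1; S0-1>S2; S1-0>S3; S1-1>S4; S2-0>S3; S2-1>S5; S3-0>S6; S3-1>S7; S4-0>S7; S4-1>S7; S5-0>S6; S5-1>S8; S6-0>S9; S6-1>S10; S7-0>S10; S7-1>S10; S8-0>S9; S8-1>S11; S9-0>S12; S9-1>S13; S10-0>S13; S10-1>S13; S11-0>S12; S11-1>S14; S12-0>S12; S12-1>S13; S13-0>S13; S13-1>S13; S14-0>S12; S14-1>S14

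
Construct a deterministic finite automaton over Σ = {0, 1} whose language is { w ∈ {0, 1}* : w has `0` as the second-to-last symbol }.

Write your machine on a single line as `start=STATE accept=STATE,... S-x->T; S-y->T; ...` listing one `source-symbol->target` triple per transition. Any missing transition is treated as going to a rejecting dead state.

Because acceptance depends on a position counted from the end, the machine has to buffer the most recent 2 symbols. Make each state the string of the last up-to-2 symbols read; on input `x` shift the window left and append `x`. Accept when the buffered window has length 2 and begins with `0`.
7 states suffice.
       0  1 
>  A   B  C 
   B   D  E 
   C   F  G 
 * D   D  E 
 * E   F  G 
   F   D  E 
   G   F  G 
(> = start, * = accepting)

start=A; accept=D,E; A-0->B; A-1->C; B-0->D; B-1->E; C-0->F; C-1->G; D-0->D; D-1->E; E-0->F; E-1->G; F-0->D; F-1->E; G-0->F; G-1->G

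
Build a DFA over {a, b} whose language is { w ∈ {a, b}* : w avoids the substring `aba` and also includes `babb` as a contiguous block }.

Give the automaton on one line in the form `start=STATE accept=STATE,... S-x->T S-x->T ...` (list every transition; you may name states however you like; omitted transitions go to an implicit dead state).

Run two small machines in parallel and take their product. One (4 states) tracks partial matches of the forbidden pattern `aba`; the other (5 states) tracks whether and how much of `babb` has been seen. Each combined state is a pair, one component from each; accept when both components accept.
A 14-state machine:
          a    b  
>  S0     S1   S2 
   S1     S1   S3 
   S2     S4   S2 
   S3     S5   S2 
   S4     S1   S6 
   S5     S7   S8 
   S6     S5   S9 
   S7     S7  S10 
   S8     S5  S11 
 * S9    S12   S9 
   S10    S5  S10 
   S11   S11  S11 
 * S12   S12  S13 
 * S13   S11   S9 
(> = start, * = accepting)

start=S0 accept=S9,S12,S13 S0-a->S1 S0-b->S2 S1-a->S1 S1-b->S3 S2-a->S4 S2-b->S2 S3-a->S5 S3-b->S2 S4-a->S1 S4-b->S6 S5-a->S7 S5-b->S8 S6-a->S5 S6-b->S9 S7-a->S7 S7-b->S10 S8-a->S5 S8-b->S11 S9-a->S12 S9-b->S9 S10-a->S5 S10-b->S10 S11-a->S11 S11-b->S11 S12-a->S12 S12-b->S13 S13-a->S11 S13-b->S9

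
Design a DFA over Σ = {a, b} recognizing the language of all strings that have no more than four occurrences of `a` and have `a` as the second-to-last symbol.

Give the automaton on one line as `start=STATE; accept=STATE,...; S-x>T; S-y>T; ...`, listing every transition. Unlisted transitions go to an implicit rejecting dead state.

start=S0; accept=S2,S3,S4,S5,S8,S9,S13; S0-a>S1; S0-b>S0; S1-a>S2; S1-b>S3; S2-a>S4; S2-b>S5; S3-a>S6; S3-b>S7; S4-a>S8; S4-b>S9; S5-a>S10; S5-b>S11; S6-a>S4; S6-b>S5; S7-a>S6; S7-b>S7; S8-a>S12; S8-b>S13; S9-a>S14; S9-b>S15; S10-a>S8; S10-b>S9; S11-a>S10; S11-b>S11; S12-a>S12; S12-b>S12; S13-a>S12; S13-b>S12; S14-a>S12; S14-b>S13; S15-a>S14; S15-b>S15

Build one automaton per condition and run them in lockstep. One (6 states) tracks the count of `a`s, saturating at 5; the other (7 states) tracks the last 2 symbols read. Each combined state is a pair, one component from each; accept when both components accept. After merging equivalent states the machine shrinks.
16 states suffice.
          a    b  
>  S0     S1   S0 
   S1     S2   S3 
 * S2     S4   S5 
 * S3     S6   S7 
 * S4     S8   S9 
 * S5    S10  S11 
   S6     S4   S5 
   S7     S6   S7 
 * S8    S12  S13 
 * S9    S14  S15 
   S10    S8   S9 
   S11   S10  S11 
   S12   S12  S12 
 * S13   S12  S12 
   S14   S12  S13 
   S15   S14  S15 
(> = start, * = accepting)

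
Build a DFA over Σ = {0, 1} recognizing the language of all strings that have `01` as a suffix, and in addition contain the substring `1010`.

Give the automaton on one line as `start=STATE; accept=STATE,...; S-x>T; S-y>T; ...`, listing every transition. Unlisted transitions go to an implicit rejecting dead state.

start=S0; accept=S7; S0-0>S1; S0-1>S2; S1-0>S1; S1-1>S3; S2-0>S4; S2-1>S2; S3-0>S4; S3-1>S2; S4-0>S1; S4-1>S5; S5-0>S6; S5-1>S2; S6-0>S6; S6-1>S7; S7-0>S6; S7-1>S8; S8-0>S6; S8-1>S8

Build one automaton per condition and run them in lockstep. One (3 states) tracks how much of the suffix `01` has currently been matched; the other (5 states) tracks whether and how much of `1010` has been seen. Each combined state is a pair, one component from each; accept when both components accept.
9 states suffice.
        0   1  
>  S0   S1  S2 
   S1   S1  S3 
   S2   S4  S2 
   S3   S4  S2 
   S4   S1  S5 
   S5   S6  S2 
   S6   S6  S7 
 * S7   S6  S8 
   S8   S6  S8 
(> = start, * = accepting)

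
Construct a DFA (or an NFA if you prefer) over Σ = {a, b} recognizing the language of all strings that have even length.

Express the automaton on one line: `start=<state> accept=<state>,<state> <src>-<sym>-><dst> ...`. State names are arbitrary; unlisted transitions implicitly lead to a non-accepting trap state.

Only the length mod 2 matters, so use a 2-cycle: from any state, every input symbol moves to the next state, wrapping s1 back to s0. Mark s0 accepting.
A 2-state machine:
        a   b  
>* s0   s1  s1 
   s1   s0  s0 
(> = start, * = accepting)

start=s0 accept=s0 s0-a->s1 s0-b->s1 s1-a->s0 s1-b->s0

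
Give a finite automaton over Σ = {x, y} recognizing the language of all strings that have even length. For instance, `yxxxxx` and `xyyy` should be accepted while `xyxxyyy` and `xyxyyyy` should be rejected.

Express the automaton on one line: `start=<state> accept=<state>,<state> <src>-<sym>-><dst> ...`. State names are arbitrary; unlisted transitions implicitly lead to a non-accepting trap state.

start=S0 accept=S0 S0-x->S1 S0-y->S1 S1-x->S0 S1-y->S0

Count input length modulo 2: every symbol advances one step around the cycle S0 → S1 → S0. Accept at S0.
With 2 states:
        x   y  
>* S0   S1  S1 
   S1   S0  S0 
(> = start, * = accepting)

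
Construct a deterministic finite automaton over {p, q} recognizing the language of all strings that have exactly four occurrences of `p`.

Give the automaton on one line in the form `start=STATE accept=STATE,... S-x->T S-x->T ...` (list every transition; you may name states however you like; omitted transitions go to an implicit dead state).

Count `p`s, saturating at 5: states s0 through s4 mean 0 through 4 `p`s seen; s5 means more than 4. Each `p` increments (capped at s5); other symbols loop. Accept from {s4}.
A 6-state machine:
        p   q  
>  s0   s1  s0 
   s1   s2  s1 
   s2   s3  s2 
   s3   s4  s3 
 * s4   s5  s4 
   s5   s5  s5 
(> = start, * = accepting)

start=s0 accept=s4 s0-p->s1 s0-q->s0 s1-p->s2 s1-q->s1 s2-p->s3 s2-q->s2 s3-p->s4 s3-q->s3 s4-p->s5 s4-q->s4 s5-p->s5 s5-q->s5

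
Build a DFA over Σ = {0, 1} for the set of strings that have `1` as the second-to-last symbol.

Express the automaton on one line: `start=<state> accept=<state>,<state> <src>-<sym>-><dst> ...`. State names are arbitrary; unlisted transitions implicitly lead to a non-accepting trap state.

start=q0 accept=q5,q6 q0-0->q1 q0-1->q2 q1-0->q3 q1-1->q4 q2-0->q5 q2-1->q6 q3-0->q3 q3-1->q4 q4-0->q5 q4-1->q6 q5-0->q3 q5-1->q4 q6-0->q5 q6-1->q6

A DFA must remember the last 2 symbols (since which symbol is second-to-last isn't known until the input ends). Use one state per possible window of the last ≤2 symbols; accept from those whose window starts with `1`.
With 7 states:
        0   1  
>  q0   q1  q2 
   q1   q3  q4 
   q2   q5  q6 
   q3   q3  q4 
   q4   q5  q6 
 * q5   q3  q4 
 * q6   q5  q6 
(> = start, * = accepting)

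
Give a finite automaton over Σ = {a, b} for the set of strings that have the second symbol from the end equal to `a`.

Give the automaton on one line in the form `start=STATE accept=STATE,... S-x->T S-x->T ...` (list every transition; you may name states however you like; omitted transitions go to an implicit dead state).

Because acceptance depends on a position counted from the end, the machine has to buffer the most recent 2 symbols. Make each state the string of the last up-to-2 symbols read; on input `x` shift the window left and append `x`. Accept when the buffered window has length 2 and begins with `a`.
A 7-state machine:
        a   b  
>  s0   s1  s2 
   s1   s3  s4 
   s2   s5  s6 
 * s3   s3  s4 
 * s4   s5  s6 
   s5   s3  s4 
   s6   s5  s6 
(> = start, * = accepting)

start=s0 accept=s3,s4 s0-a->s1 s0-b->s2 s1-a->s3 s1-b->s4 s2-a->s5 s2-b->s6 s3-a->s3 s3-b->s4 s4-a->s5 s4-b->s6 s5-a->s3 s5-b->s4 s6-a->s5 s6-b->s6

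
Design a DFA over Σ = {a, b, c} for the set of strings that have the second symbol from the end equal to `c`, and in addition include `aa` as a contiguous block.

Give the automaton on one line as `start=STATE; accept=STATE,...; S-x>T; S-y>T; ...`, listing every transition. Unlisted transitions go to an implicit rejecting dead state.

Build one automaton per condition and run them in lockstep. The first has 13 states tracking the last 2 symbols read; the second has 3 states tracking whether and how much of `aa` has been seen. A product state is a pair (one from each), accepting exactly when both do. Equivalent product states are then merged.
A 6-state machine:
        a   b   c  
>  q0   q1  q0  q0 
   q1   q2  q0  q0 
   q2   q2  q2  q3 
   q3   q4  q4  q5 
 * q4   q2  q2  q3 
 * q5   q4  q4  q5 
(> = start, * = accepting)

start=q0; accept=q4,q5; q0-a>q1; q0-b>q0; q0-c>q0; q1-a>q2; q1-b>q0; q1-c>q0; q2-a>q2; q2-b>q2; q2-c>q3; q3-a>q4; q3-b>q4; q3-c>q5; q4-a>q2; q4-b>q2; q4-c>q3; q5-a>q4; q5-b>q4; q5-c>q5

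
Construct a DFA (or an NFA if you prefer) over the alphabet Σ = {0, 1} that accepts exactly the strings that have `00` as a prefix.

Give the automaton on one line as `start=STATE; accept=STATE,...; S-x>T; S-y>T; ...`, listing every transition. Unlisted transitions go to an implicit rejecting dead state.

Walk along `00` while the input agrees: from A take `0` to B, and so on. Any deviation drops to the rejecting sink D. Once C is reached the prefix is confirmed and every continuation is accepted.
With 4 states:
       0  1 
>  A   B  D 
   B   C  D 
 * C   C  C 
   D   D  D 
(> = start, * = accepting)

start=A; accept=C; A-0>B; A-1>D; B-0>C; B-1>D; C-0>C; C-1>C; D-0>D; D-1>D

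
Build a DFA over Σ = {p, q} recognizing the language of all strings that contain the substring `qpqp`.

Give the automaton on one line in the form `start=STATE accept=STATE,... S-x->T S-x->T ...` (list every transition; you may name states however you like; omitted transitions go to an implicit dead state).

States S0..S3 record the length of the longest prefix of `qpqp` that matches the current input suffix. Reaching S4 means `qpqp` has been seen, and we stay there forever. Accept from S4.
5 states suffice.
        p   q  
>  S0   S0  S1 
   S1   S2  S1 
   S2   S0  S3 
   S3   S4  S1 
 * S4   S4  S4 
(> = start, * = accepting)

start=S0 accept=S4 S0-p->S0 S0-q->S1 S1-p->S2 S1-q->S1 S2-p->S0 S2-q->S3 S3-p->S4 S3-q->S1 S4-p->S4 S4-q->S4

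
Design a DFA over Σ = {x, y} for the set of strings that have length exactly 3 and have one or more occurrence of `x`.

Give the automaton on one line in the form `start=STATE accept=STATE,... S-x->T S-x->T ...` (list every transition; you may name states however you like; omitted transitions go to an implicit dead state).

Build one automaton per condition and run them in lockstep. The first has 5 states tracking the input length, saturating at 4; the second has 3 states tracking the count of `x`s, saturating at 2. A product state is a pair (one from each), accepting exactly when both do.
12 states suffice.
          x    y  
>  q0     q1   q2 
   q1     q3   q4 
   q2     q4   q5 
   q3     q6   q6 
   q4     q6   q7 
   q5     q7   q8 
 * q6     q9   q9 
 * q7     q9  q10 
   q8    q10  q11 
   q9     q9   q9 
   q10    q9  q10 
   q11   q10  q11 
(> = start, * = accepting)

start=q0 accept=q6,q7 q0-x->q1 q0-y->q2 q1-x->q3 q1-y->q4 q2-x->q4 q2-y->q5 q3-x->q6 q3-y->q6 q4-x->q6 q4-y->q7 q5-x->q7 q5-y->q8 q6-x->q9 q6-y->q9 q7-x->q9 q7-y->q10 q8-x->q10 q8-y->q11 q9-x->q9 q9-y->q9 q10-x->q9 q10-y->q10 q11-x->q10 q11-y->q11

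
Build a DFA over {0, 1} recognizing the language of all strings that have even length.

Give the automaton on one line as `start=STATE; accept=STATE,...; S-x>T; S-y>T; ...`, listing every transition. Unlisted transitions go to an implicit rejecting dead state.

start=q0; accept=q0; q0-0>q1; q0-1>q1; q1-0>q0; q1-1>q0

Only the length mod 2 matters, so use a 2-cycle: from any state, every input symbol moves to the next state, wrapping q1 back to q0. Mark q0 accepting.
With 2 states:
        0   1  
>* q0   q1  q1 
   q1   q0  q0 
(> = start, * = accepting)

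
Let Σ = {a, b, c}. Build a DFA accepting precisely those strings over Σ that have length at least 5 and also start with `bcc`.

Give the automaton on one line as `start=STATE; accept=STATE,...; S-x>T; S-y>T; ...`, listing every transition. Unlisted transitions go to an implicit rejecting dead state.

Build one automaton per condition and run them in lockstep. One (7 states) tracks the input length, saturating at 6; the other (5 states) tracks whether the input so far still matches the prefix `bcc`. Each combined state is a pair, one component from each; accept when both components accept.
With 13 states:
          a    b    c  
>  s0     s1   s2   s1 
   s1     s3   s3   s3 
   s2     s3   s3   s4 
   s3     s5   s5   s5 
   s4     s5   s5   s6 
   s5     s7   s7   s7 
   s6     s8   s8   s8 
   s7     s9   s9   s9 
   s8    s10  s10  s10 
   s9    s11  s11  s11 
 * s10   s12  s12  s12 
   s11   s11  s11  s11 
 * s12   s12  s12  s12 
(> = start, * = accepting)

start=s0; accept=s10,s12; s0-a>s1; s0-b>s2; s0-c>s1; s1-a>s3; s1-b>s3; s1-c>s3; s2-a>s3; s2-b>s3; s2-c>s4; s3-a>s5; s3-b>s5; s3-c>s5; s4-a>s5; s4-b>s5; s4-c>s6; s5-a>s7; s5-b>s7; s5-c>s7; s6-a>s8; s6-b>s8; s6-c>s8; s7-a>s9; s7-b>s9; s7-c>s9; s8-a>s10; s8-b>s10; s8-c>s10; s9-a>s11; s9-b>s11; s9-c>s11; s10-a>s12; s10-b>s12; s10-c>s12; s11-a>s11; s11-b>s11; s11-c>s11; s12-a>s12; s12-b>s12; s12-c>s12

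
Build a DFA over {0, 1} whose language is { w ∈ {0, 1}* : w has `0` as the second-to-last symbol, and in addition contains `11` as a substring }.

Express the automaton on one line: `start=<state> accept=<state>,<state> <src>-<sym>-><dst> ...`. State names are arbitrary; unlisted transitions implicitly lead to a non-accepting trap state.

Handle the two conditions separately and then intersect. One (7 states) tracks the last 2 symbols read; the other (3 states) tracks whether and how much of `11` has been seen. Each combined state is a pair, one component from each; accept when both components accept.
A 10-state machine:
       0  1 
>  A   B  C 
   B   D  E 
   C   F  G 
   D   D  E 
   E   F  G 
   F   D  E 
   G   H  G 
   H   I  J 
 * I   I  J 
 * J   H  G 
(> = start, * = accepting)

start=A accept=I,J A-0->B A-1->C B-0->D B-1->E C-0->F C-1->G D-0->D D-1->E E-0->F E-1->G F-0->D F-1->E G-0->H G-1->G H-0->I H-1->J I-0->I I-1->J J-0->H J-1->G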